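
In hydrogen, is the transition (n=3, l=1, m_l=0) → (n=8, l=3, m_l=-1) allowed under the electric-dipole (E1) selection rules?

Initial l = 1, final l = 3, so Δl = +2. E1 requires Δl = ±1: fails.
m_l: 0 → -1 (Δm_l = -1). |Δm_l| ≤ 1 ok.
The transition is electric-dipole forbidden.

forbidden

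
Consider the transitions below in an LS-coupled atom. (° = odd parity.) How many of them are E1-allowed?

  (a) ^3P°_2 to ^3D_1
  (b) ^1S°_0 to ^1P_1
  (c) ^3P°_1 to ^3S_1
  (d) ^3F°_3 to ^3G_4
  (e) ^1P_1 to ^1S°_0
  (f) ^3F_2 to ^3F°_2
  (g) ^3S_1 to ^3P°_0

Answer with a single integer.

7

(a) allowed
(b) allowed
(c) allowed
(d) allowed
(e) allowed
(f) allowed
(g) allowed
Total allowed: 7 of 7.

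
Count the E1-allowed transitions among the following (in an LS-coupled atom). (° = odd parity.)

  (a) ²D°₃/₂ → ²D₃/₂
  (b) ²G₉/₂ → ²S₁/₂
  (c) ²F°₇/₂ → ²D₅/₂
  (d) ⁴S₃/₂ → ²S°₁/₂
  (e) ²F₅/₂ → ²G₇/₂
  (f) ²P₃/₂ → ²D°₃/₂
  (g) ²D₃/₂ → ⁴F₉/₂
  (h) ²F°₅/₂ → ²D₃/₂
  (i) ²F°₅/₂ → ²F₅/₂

5

(a) allowed
(b) forbidden (parity, ΔL, ΔJ fail)
(c) allowed
(d) forbidden (ΔS, ΔL fail)
(e) forbidden (parity fails)
(f) allowed
(g) forbidden (parity, ΔS, ΔJ fail)
(h) allowed
(i) allowed
Total allowed: 5 of 9.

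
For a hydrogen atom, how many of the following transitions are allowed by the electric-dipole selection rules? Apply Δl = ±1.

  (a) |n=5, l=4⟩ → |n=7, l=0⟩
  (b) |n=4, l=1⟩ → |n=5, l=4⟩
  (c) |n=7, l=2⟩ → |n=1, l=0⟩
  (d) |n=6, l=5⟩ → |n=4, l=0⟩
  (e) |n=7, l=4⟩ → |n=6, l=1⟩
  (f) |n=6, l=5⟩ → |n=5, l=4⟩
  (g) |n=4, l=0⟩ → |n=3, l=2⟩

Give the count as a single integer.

(a) forbidden — Δl = -4 (E1 requires Δl = ±1)
(b) forbidden — Δl = +3 (E1 requires Δl = ±1)
(c) forbidden — Δl = -2 (E1 requires Δl = ±1)
(d) forbidden — Δl = -5 (E1 requires Δl = ±1)
(e) forbidden — Δl = -3 (E1 requires Δl = ±1)
(f) allowed
(g) forbidden — Δl = +2 (E1 requires Δl = ±1)
Total allowed: 1 of 7.

1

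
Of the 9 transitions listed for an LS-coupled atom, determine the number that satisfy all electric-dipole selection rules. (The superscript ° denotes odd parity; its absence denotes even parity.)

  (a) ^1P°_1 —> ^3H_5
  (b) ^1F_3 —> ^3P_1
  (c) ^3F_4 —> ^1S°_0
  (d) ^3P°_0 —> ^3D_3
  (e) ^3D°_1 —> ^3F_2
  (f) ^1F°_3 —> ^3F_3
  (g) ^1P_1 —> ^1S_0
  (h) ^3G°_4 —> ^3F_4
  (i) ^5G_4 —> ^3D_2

2

(a) forbidden (ΔS, ΔL, ΔJ fail)
(b) forbidden (parity, ΔS, ΔL, ΔJ fail)
(c) forbidden (ΔS, ΔL, ΔJ fail)
(d) forbidden (ΔJ fails)
(e) allowed
(f) forbidden (ΔS fails)
(g) forbidden (parity fails)
(h) allowed
(i) forbidden (parity, ΔS, ΔL, ΔJ fail)
Total allowed: 2 of 9.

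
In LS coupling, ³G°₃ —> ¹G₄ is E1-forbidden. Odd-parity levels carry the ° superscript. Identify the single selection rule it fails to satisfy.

the ΔS = 0 rule

Reading off the term symbols: S 1→0, L 4→4, J 3→4, parity odd→even.
ΔJ = 0, ±1 (not J=0↔0): J: 3 → 4, ΔJ = +1 — ok.
Parity must change: odd → even — ok.
ΔS = 0: S: 1 → 0 — fails.
ΔL = 0, ±1 (not L=0↔0): L: 4 → 4, ΔL = +0 — ok.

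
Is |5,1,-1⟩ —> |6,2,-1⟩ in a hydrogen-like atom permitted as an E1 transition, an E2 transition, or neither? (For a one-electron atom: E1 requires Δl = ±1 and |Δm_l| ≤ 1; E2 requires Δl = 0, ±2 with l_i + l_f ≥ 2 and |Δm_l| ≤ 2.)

E1

Δl = 2 − 1 = +1; l_i + l_f = 3.
Δm_l = +0.
E1 (Δl = ±1, |Δm_l| ≤ 1): satisfied.
E2 (Δl = 0,±2, l_i+l_f ≥ 2, |Δm_l| ≤ 2): not satisfied.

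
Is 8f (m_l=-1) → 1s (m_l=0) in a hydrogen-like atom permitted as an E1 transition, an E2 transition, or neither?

Δl = 0 − 3 = -3; l_i + l_f = 3.
Δm_l = +1.
E1 (Δl = ±1, |Δm_l| ≤ 1): not satisfied.
E2 (Δl = 0,±2, l_i+l_f ≥ 2, |Δm_l| ≤ 2): not satisfied.

neither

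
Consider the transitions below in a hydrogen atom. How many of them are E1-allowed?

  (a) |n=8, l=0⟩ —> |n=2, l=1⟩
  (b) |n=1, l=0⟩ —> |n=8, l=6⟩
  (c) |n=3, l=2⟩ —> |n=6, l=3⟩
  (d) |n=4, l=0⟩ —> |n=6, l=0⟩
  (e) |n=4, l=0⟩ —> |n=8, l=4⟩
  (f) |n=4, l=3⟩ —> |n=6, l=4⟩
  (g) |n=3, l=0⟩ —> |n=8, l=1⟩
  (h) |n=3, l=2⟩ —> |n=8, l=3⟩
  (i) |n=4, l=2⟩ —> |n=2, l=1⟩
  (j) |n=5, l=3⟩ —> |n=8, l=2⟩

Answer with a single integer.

7

(a) allowed
(b) forbidden — Δl = +6 (E1 requires Δl = ±1)
(c) allowed
(d) forbidden — Δl = +0 (E1 requires Δl = ±1)
(e) forbidden — Δl = +4 (E1 requires Δl = ±1)
(f) allowed
(g) allowed
(h) allowed
(i) allowed
(j) allowed
Total allowed: 7 of 10.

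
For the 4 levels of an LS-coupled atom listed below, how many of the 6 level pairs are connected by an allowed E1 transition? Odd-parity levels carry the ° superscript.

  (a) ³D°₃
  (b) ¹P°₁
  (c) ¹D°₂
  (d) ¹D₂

(a)–(b): forbidden (parity, ΔS, ΔJ).
(a)–(c): forbidden (parity, ΔS).
(a)–(d): forbidden (ΔS).
(b)–(c): forbidden (parity).
(b)–(d): allowed.
(c)–(d): allowed.
Allowed pairs: 2 of 6.

2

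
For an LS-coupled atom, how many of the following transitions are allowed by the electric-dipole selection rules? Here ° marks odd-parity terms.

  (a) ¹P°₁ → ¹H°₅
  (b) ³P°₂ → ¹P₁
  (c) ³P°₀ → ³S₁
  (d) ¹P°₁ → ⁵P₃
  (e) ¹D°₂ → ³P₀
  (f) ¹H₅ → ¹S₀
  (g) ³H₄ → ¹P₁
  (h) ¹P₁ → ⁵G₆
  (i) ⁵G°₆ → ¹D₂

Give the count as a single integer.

(a) forbidden (parity, ΔL, ΔJ fail)
(b) forbidden (ΔS fails)
(c) allowed
(d) forbidden (ΔS, ΔJ fail)
(e) forbidden (ΔS, ΔJ fail)
(f) forbidden (parity, ΔL, ΔJ fail)
(g) forbidden (parity, ΔS, ΔL, ΔJ fail)
(h) forbidden (parity, ΔS, ΔL, ΔJ fail)
(i) forbidden (ΔS, ΔL, ΔJ fail)
Total allowed: 1 of 9.

1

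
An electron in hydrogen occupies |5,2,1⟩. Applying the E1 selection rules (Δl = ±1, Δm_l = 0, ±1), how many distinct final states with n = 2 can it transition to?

E1 requires Δl = ±1, so l_f ∈ {1, 3}; with 0 ≤ l_f ≤ n_f−1 = 1, the allowed l_f values are {1}.
For l_f = 1: m_f ∈ {m_i−1, m_i, m_i+1} ∩ [−1, 1] = {0, 1} → 2 states.
Total: 2.

2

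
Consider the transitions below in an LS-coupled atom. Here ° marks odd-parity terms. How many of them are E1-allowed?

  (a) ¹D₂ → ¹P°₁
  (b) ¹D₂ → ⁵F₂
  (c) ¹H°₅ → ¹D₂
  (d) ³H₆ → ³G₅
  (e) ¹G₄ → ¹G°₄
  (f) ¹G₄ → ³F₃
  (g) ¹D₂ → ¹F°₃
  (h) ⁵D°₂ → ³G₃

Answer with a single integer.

(a) allowed
(b) forbidden (parity, ΔS fail)
(c) forbidden (ΔL, ΔJ fail)
(d) forbidden (parity fails)
(e) allowed
(f) forbidden (parity, ΔS fail)
(g) allowed
(h) forbidden (ΔS, ΔL fail)
Total allowed: 3 of 8.

3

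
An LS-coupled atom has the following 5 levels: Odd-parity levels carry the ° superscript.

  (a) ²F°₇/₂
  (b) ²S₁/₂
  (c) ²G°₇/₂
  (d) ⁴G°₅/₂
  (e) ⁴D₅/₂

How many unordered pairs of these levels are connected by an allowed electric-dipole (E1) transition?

(a)–(b): forbidden (ΔL, ΔJ).
(a)–(c): forbidden (parity).
(a)–(d): forbidden (parity, ΔS).
(a)–(e): forbidden (ΔS).
(b)–(c): forbidden (ΔL, ΔJ).
(b)–(d): forbidden (ΔS, ΔL, ΔJ).
(b)–(e): forbidden (parity, ΔS, ΔL, ΔJ).
(c)–(d): forbidden (parity, ΔS).
(c)–(e): forbidden (ΔS, ΔL).
(d)–(e): forbidden (ΔL).
Allowed pairs: 0 of 10.

0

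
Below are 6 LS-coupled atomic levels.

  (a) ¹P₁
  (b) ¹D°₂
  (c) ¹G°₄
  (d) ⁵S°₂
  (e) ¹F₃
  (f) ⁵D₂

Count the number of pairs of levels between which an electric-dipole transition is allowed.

3

(a)–(b): allowed.
(a)–(c): forbidden (ΔL, ΔJ).
(a)–(d): forbidden (ΔS).
(a)–(e): forbidden (parity, ΔL, ΔJ).
(a)–(f): forbidden (parity, ΔS).
(b)–(c): forbidden (parity, ΔL, ΔJ).
(b)–(d): forbidden (parity, ΔS, ΔL).
(b)–(e): allowed.
(b)–(f): forbidden (ΔS).
(c)–(d): forbidden (parity, ΔS, ΔL, ΔJ).
(c)–(e): allowed.
(c)–(f): forbidden (ΔS, ΔL, ΔJ).
(d)–(e): forbidden (ΔS, ΔL).
(d)–(f): forbidden (ΔL).
(e)–(f): forbidden (parity, ΔS).
Allowed pairs: 3 of 15.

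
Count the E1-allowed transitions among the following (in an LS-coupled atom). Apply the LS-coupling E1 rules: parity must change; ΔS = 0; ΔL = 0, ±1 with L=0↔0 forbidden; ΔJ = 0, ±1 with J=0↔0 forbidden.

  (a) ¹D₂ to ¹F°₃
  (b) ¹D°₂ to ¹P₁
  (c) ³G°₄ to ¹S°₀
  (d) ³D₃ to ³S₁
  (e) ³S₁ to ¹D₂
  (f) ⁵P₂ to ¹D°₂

2

(a) allowed
(b) allowed
(c) forbidden (parity, ΔS, ΔL, ΔJ fail)
(d) forbidden (parity, ΔL, ΔJ fail)
(e) forbidden (parity, ΔS, ΔL fail)
(f) forbidden (ΔS fails)
Total allowed: 2 of 6.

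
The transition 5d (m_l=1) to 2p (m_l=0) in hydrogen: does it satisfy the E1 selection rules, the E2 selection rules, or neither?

E1

Δl = 1 − 2 = -1; l_i + l_f = 3.
Δm_l = -1.
E1 (Δl = ±1, |Δm_l| ≤ 1): satisfied.
E2 (Δl = 0,±2, l_i+l_f ≥ 2, |Δm_l| ≤ 2): not satisfied.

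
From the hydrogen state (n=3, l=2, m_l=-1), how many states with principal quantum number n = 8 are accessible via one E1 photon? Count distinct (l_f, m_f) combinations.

5

E1 requires Δl = ±1, so l_f ∈ {1, 3}; with 0 ≤ l_f ≤ n_f−1 = 7, the allowed l_f values are {1, 3}.
For l_f = 1: m_f ∈ {m_i−1, m_i, m_i+1} ∩ [−1, 1] = {-1, 0} → 2 states.
For l_f = 3: m_f ∈ {m_i−1, m_i, m_i+1} ∩ [−3, 3] = {-2, -1, 0} → 3 states.
Total: 5.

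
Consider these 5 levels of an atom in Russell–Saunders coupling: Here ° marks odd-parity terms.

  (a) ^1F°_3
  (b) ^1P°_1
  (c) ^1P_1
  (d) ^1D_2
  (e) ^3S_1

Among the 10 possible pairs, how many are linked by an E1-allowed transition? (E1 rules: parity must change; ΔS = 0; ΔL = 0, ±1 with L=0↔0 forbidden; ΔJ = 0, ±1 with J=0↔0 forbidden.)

3

(a)–(b): forbidden (parity, ΔL, ΔJ).
(a)–(c): forbidden (ΔL, ΔJ).
(a)–(d): allowed.
(a)–(e): forbidden (ΔS, ΔL, ΔJ).
(b)–(c): allowed.
(b)–(d): allowed.
(b)–(e): forbidden (ΔS).
(c)–(d): forbidden (parity).
(c)–(e): forbidden (parity, ΔS).
(d)–(e): forbidden (parity, ΔS, ΔL).
Allowed pairs: 3 of 10.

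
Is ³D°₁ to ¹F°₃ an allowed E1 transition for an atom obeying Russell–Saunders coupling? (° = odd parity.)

forbidden

ΔS = 0: S: 1 → 0 — violated.
ΔL = 0, ±1 (not L=0↔0): L: 2 → 3, ΔL = +1 — satisfied.
ΔJ = 0, ±1 (not J=0↔0): J: 1 → 3, ΔJ = +2 — violated.
Parity must change: odd → odd — violated.
Rule(s) violated: parity, ΔS, ΔJ.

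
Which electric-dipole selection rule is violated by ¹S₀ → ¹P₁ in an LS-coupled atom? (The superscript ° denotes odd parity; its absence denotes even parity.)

Initial level: S=0, L=0, J=0, parity even. Final level: S=0, L=1, J=1, parity even.
Parity must change: even → even — fails.
ΔS = 0: S: 0 → 0 — ok.
ΔL = 0, ±1 (not L=0↔0): L: 0 → 1, ΔL = +1 — ok.
ΔJ = 0, ±1 (not J=0↔0): J: 0 → 1, ΔJ = +1 — ok.

parity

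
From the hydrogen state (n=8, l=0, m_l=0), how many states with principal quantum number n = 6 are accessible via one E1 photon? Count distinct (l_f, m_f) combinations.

3

E1 requires Δl = ±1, so l_f ∈ {-1, 1}; with 0 ≤ l_f ≤ n_f−1 = 5, the allowed l_f values are {1}.
For l_f = 1: m_f ∈ {m_i−1, m_i, m_i+1} ∩ [−1, 1] = {-1, 0, 1} → 3 states.
Total: 3.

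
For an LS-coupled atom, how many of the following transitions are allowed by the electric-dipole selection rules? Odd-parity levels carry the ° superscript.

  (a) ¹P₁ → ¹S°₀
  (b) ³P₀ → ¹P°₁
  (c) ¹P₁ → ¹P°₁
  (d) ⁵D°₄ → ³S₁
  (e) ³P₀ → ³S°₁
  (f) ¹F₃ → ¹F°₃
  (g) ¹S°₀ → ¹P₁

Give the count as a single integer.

5

(a) allowed
(b) forbidden (ΔS fails)
(c) allowed
(d) forbidden (ΔS, ΔL, ΔJ fail)
(e) allowed
(f) allowed
(g) allowed
Total allowed: 5 of 7.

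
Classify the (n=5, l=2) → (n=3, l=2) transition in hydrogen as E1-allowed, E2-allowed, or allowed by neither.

Δl = 2 − 2 = +0; l_i + l_f = 4.
E1 (Δl = ±1): not satisfied.
E2 (Δl = 0,±2, l_i+l_f ≥ 2): satisfied.

E2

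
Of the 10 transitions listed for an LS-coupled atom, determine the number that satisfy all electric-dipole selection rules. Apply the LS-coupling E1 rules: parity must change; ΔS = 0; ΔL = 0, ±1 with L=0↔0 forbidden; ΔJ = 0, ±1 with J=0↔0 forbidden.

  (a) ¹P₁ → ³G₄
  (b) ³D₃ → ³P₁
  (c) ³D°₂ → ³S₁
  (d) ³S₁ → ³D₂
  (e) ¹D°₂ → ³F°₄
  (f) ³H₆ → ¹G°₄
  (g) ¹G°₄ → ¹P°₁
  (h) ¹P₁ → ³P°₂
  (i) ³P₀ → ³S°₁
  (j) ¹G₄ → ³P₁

1

(a) forbidden (parity, ΔS, ΔL, ΔJ fail)
(b) forbidden (parity, ΔJ fail)
(c) forbidden (ΔL fails)
(d) forbidden (parity, ΔL fail)
(e) forbidden (parity, ΔS, ΔJ fail)
(f) forbidden (ΔS, ΔJ fail)
(g) forbidden (parity, ΔL, ΔJ fail)
(h) forbidden (ΔS fails)
(i) allowed
(j) forbidden (parity, ΔS, ΔL, ΔJ fail)
Total allowed: 1 of 10.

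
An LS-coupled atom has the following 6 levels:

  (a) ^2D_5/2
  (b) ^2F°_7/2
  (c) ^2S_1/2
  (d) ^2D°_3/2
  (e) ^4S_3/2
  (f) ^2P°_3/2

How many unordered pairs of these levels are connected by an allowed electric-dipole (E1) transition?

4

(a)–(b): allowed.
(a)–(c): forbidden (parity, ΔL, ΔJ).
(a)–(d): allowed.
(a)–(e): forbidden (parity, ΔS, ΔL).
(a)–(f): allowed.
(b)–(c): forbidden (ΔL, ΔJ).
(b)–(d): forbidden (parity, ΔJ).
(b)–(e): forbidden (ΔS, ΔL, ΔJ).
(b)–(f): forbidden (parity, ΔL, ΔJ).
(c)–(d): forbidden (ΔL).
(c)–(e): forbidden (parity, ΔS, ΔL).
(c)–(f): allowed.
(d)–(e): forbidden (ΔS, ΔL).
(d)–(f): forbidden (parity).
(e)–(f): forbidden (ΔS).
Allowed pairs: 4 of 15.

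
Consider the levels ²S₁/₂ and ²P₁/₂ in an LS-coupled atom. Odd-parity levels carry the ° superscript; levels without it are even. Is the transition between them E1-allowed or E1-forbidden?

Parity must change: even → even — violated.
ΔS = 0: S: 1/2 → 1/2 — satisfied.
ΔL = 0, ±1 (not L=0↔0): L: 0 → 1, ΔL = +1 — satisfied.
ΔJ = 0, ±1 (not J=0↔0): J: 1/2 → 1/2, ΔJ = +0 — satisfied.
Rule(s) violated: parity.

forbidden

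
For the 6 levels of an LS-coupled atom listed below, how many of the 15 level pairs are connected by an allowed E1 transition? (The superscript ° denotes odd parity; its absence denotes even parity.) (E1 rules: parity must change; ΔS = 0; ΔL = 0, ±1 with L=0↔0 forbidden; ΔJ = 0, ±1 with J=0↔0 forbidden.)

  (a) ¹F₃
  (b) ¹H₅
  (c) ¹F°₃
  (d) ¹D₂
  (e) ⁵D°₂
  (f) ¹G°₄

(a)–(b): forbidden (parity, ΔL, ΔJ).
(a)–(c): allowed.
(a)–(d): forbidden (parity).
(a)–(e): forbidden (ΔS).
(a)–(f): allowed.
(b)–(c): forbidden (ΔL, ΔJ).
(b)–(d): forbidden (parity, ΔL, ΔJ).
(b)–(e): forbidden (ΔS, ΔL, ΔJ).
(b)–(f): allowed.
(c)–(d): allowed.
(c)–(e): forbidden (parity, ΔS).
(c)–(f): forbidden (parity).
(d)–(e): forbidden (ΔS).
(d)–(f): forbidden (ΔL, ΔJ).
(e)–(f): forbidden (parity, ΔS, ΔL, ΔJ).
Allowed pairs: 4 of 15.

4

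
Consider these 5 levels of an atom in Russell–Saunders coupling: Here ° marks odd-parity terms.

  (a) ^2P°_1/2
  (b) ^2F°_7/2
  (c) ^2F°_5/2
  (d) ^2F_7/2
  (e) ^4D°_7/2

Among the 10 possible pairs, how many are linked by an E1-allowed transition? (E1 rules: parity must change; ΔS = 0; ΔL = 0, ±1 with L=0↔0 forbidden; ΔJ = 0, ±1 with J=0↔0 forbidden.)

(a)–(b): forbidden (parity, ΔL, ΔJ).
(a)–(c): forbidden (parity, ΔL, ΔJ).
(a)–(d): forbidden (ΔL, ΔJ).
(a)–(e): forbidden (parity, ΔS, ΔJ).
(b)–(c): forbidden (parity).
(b)–(d): allowed.
(b)–(e): forbidden (parity, ΔS).
(c)–(d): allowed.
(c)–(e): forbidden (parity, ΔS).
(d)–(e): forbidden (ΔS).
Allowed pairs: 2 of 10.

2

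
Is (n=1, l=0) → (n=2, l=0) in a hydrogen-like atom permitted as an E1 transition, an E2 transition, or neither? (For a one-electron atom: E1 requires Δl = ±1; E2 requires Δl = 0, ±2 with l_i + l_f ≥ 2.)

Δl = 0 − 0 = +0; l_i + l_f = 0.
E1 (Δl = ±1): not satisfied.
E2 (Δl = 0,±2, l_i+l_f ≥ 2): not satisfied.

neither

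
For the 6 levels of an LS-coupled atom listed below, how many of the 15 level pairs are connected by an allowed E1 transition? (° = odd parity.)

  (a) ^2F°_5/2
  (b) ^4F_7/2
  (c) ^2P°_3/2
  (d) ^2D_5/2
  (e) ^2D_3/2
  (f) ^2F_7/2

(a)–(b): forbidden (ΔS).
(a)–(c): forbidden (parity, ΔL).
(a)–(d): allowed.
(a)–(e): allowed.
(a)–(f): allowed.
(b)–(c): forbidden (ΔS, ΔL, ΔJ).
(b)–(d): forbidden (parity, ΔS).
(b)–(e): forbidden (parity, ΔS, ΔJ).
(b)–(f): forbidden (parity, ΔS).
(c)–(d): allowed.
(c)–(e): allowed.
(c)–(f): forbidden (ΔL, ΔJ).
(d)–(e): forbidden (parity).
(d)–(f): forbidden (parity).
(e)–(f): forbidden (parity, ΔJ).
Allowed pairs: 5 of 15.

5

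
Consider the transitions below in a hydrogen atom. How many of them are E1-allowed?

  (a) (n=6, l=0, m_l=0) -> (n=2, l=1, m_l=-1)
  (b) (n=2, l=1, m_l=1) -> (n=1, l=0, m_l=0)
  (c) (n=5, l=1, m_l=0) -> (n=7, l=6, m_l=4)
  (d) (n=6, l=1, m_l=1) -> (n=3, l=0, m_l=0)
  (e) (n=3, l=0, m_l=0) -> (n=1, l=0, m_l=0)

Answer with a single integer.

(a) allowed
(b) allowed
(c) forbidden — Δl = +5 (E1 requires Δl = ±1); Δm_l = +4 (E1 requires Δm_l = 0, ±1)
(d) allowed
(e) forbidden — Δl = +0 (E1 requires Δl = ±1)
Total allowed: 3 of 5.

3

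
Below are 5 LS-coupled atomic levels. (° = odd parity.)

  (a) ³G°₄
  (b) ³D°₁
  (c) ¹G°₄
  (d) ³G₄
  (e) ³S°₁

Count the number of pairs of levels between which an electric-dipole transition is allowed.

(a)–(b): forbidden (parity, ΔL, ΔJ).
(a)–(c): forbidden (parity, ΔS).
(a)–(d): allowed.
(a)–(e): forbidden (parity, ΔL, ΔJ).
(b)–(c): forbidden (parity, ΔS, ΔL, ΔJ).
(b)–(d): forbidden (ΔL, ΔJ).
(b)–(e): forbidden (parity, ΔL).
(c)–(d): forbidden (ΔS).
(c)–(e): forbidden (parity, ΔS, ΔL, ΔJ).
(d)–(e): forbidden (ΔL, ΔJ).
Allowed pairs: 1 of 10.

1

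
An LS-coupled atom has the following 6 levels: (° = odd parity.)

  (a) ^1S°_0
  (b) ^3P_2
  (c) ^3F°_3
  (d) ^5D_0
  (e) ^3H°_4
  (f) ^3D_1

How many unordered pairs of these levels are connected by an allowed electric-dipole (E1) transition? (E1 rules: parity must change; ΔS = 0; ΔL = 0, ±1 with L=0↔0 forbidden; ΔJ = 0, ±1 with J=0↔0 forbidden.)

(a)–(b): forbidden (ΔS, ΔJ).
(a)–(c): forbidden (parity, ΔS, ΔL, ΔJ).
(a)–(d): forbidden (ΔS, ΔL, ΔJ).
(a)–(e): forbidden (parity, ΔS, ΔL, ΔJ).
(a)–(f): forbidden (ΔS, ΔL).
(b)–(c): forbidden (ΔL).
(b)–(d): forbidden (parity, ΔS, ΔJ).
(b)–(e): forbidden (ΔL, ΔJ).
(b)–(f): forbidden (parity).
(c)–(d): forbidden (ΔS, ΔJ).
(c)–(e): forbidden (parity, ΔL).
(c)–(f): forbidden (ΔJ).
(d)–(e): forbidden (ΔS, ΔL, ΔJ).
(d)–(f): forbidden (parity, ΔS).
(e)–(f): forbidden (ΔL, ΔJ).
Allowed pairs: 0 of 15.

0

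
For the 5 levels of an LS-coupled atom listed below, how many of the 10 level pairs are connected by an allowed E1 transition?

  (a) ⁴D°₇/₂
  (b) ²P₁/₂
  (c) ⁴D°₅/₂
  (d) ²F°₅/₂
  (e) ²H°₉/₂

(a)–(b): forbidden (ΔS, ΔJ).
(a)–(c): forbidden (parity).
(a)–(d): forbidden (parity, ΔS).
(a)–(e): forbidden (parity, ΔS, ΔL).
(b)–(c): forbidden (ΔS, ΔJ).
(b)–(d): forbidden (ΔL, ΔJ).
(b)–(e): forbidden (ΔL, ΔJ).
(c)–(d): forbidden (parity, ΔS).
(c)–(e): forbidden (parity, ΔS, ΔL, ΔJ).
(d)–(e): forbidden (parity, ΔL, ΔJ).
Allowed pairs: 0 of 10.

0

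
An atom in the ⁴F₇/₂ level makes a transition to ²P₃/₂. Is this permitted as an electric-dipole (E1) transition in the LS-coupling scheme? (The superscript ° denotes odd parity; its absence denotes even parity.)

forbidden

Reading off the term symbols: S 3/2→1/2, L 3→1, J 7/2→3/2, parity even→even.
Parity must change: even → even — fails.
ΔS = 0: S: 3/2 → 1/2 — fails.
ΔL = 0, ±1 (not L=0↔0): L: 3 → 1, ΔL = -2 — fails.
ΔJ = 0, ±1 (not J=0↔0): J: 7/2 → 3/2, ΔJ = -2 — fails.
Rule(s) violated: parity, ΔS, ΔL, ΔJ.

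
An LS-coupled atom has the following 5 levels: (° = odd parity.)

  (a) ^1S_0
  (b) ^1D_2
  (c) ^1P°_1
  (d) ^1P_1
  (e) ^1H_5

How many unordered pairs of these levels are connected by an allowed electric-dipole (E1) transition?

(a)–(b): forbidden (parity, ΔL, ΔJ).
(a)–(c): allowed.
(a)–(d): forbidden (parity).
(a)–(e): forbidden (parity, ΔL, ΔJ).
(b)–(c): allowed.
(b)–(d): forbidden (parity).
(b)–(e): forbidden (parity, ΔL, ΔJ).
(c)–(d): allowed.
(c)–(e): forbidden (ΔL, ΔJ).
(d)–(e): forbidden (parity, ΔL, ΔJ).
Allowed pairs: 3 of 10.

3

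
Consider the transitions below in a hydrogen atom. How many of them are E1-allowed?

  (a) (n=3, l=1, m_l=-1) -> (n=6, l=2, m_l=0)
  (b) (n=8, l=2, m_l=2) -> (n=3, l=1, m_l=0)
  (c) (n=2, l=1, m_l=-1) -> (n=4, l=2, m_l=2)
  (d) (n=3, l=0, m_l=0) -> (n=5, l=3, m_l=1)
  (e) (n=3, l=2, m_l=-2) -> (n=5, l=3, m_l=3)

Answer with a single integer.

(a) allowed
(b) forbidden — Δm_l = -2 (E1 requires Δm_l = 0, ±1)
(c) forbidden — Δm_l = +3 (E1 requires Δm_l = 0, ±1)
(d) forbidden — Δl = +3 (E1 requires Δl = ±1)
(e) forbidden — Δm_l = +5 (E1 requires Δm_l = 0, ±1)
Total allowed: 1 of 5.

1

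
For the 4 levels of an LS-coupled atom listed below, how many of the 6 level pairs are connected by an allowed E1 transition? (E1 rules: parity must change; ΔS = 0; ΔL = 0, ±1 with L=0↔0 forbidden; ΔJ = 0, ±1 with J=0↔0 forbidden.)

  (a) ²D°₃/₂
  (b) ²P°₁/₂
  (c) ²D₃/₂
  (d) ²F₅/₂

(a)–(b): forbidden (parity).
(a)–(c): allowed.
(a)–(d): allowed.
(b)–(c): allowed.
(b)–(d): forbidden (ΔL, ΔJ).
(c)–(d): forbidden (parity).
Allowed pairs: 3 of 6.

3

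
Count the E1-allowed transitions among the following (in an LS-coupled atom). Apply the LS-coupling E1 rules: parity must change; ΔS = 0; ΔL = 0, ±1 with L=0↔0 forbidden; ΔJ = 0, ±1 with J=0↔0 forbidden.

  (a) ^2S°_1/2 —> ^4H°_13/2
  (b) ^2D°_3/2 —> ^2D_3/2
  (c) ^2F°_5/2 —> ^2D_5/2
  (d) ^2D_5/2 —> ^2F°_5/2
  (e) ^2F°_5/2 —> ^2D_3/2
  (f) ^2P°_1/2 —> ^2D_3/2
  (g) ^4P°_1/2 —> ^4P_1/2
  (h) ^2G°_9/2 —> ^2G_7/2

7

(a) forbidden (parity, ΔS, ΔL, ΔJ fail)
(b) allowed
(c) allowed
(d) allowed
(e) allowed
(f) allowed
(g) allowed
(h) allowed
Total allowed: 7 of 8.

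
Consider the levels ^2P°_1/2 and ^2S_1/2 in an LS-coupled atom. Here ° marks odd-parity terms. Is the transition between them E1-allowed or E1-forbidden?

Reading off the term symbols: S 1/2→1/2, L 1→0, J 1/2→1/2, parity odd→even.
Parity must change: odd → even — ✓.
ΔS = 0: S: 1/2 → 1/2 — ✓.
ΔL = 0, ±1 (not L=0↔0): L: 1 → 0, ΔL = -1 — ✓.
ΔJ = 0, ±1 (not J=0↔0): J: 1/2 → 1/2, ΔJ = +0 — ✓.
All four E1 rules are satisfied.

allowed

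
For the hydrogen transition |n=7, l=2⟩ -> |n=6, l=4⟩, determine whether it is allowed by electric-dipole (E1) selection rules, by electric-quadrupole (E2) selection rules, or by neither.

Δl = 4 − 2 = +2; l_i + l_f = 6.
E1 (Δl = ±1): not satisfied.
E2 (Δl = 0,±2, l_i+l_f ≥ 2): satisfied.

E2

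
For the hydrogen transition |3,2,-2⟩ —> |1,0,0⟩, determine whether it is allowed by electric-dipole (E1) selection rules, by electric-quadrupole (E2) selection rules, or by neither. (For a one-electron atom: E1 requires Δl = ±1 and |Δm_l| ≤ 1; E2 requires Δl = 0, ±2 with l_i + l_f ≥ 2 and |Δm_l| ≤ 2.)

E2

Δl = 0 − 2 = -2; l_i + l_f = 2.
Δm_l = +2.
E1 (Δl = ±1, |Δm_l| ≤ 1): not satisfied.
E2 (Δl = 0,±2, l_i+l_f ≥ 2, |Δm_l| ≤ 2): satisfied.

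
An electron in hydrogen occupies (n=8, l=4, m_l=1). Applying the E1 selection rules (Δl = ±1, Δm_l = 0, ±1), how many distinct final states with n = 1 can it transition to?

E1 requires l_f ∈ {3, 5}, but neither lies in [0, 0], so no final state is reachable.
Total: 0.

0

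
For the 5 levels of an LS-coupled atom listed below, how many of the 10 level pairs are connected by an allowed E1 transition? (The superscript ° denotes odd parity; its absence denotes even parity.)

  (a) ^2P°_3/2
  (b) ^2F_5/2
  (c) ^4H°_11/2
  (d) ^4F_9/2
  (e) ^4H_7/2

0

(a)–(b): forbidden (ΔL).
(a)–(c): forbidden (parity, ΔS, ΔL, ΔJ).
(a)–(d): forbidden (ΔS, ΔL, ΔJ).
(a)–(e): forbidden (ΔS, ΔL, ΔJ).
(b)–(c): forbidden (ΔS, ΔL, ΔJ).
(b)–(d): forbidden (parity, ΔS, ΔJ).
(b)–(e): forbidden (parity, ΔS, ΔL).
(c)–(d): forbidden (ΔL).
(c)–(e): forbidden (ΔJ).
(d)–(e): forbidden (parity, ΔL).
Allowed pairs: 0 of 10.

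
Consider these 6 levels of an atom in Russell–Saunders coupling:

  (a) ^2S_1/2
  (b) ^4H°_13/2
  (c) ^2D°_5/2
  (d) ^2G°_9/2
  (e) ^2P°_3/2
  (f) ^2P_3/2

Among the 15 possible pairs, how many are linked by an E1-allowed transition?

(a)–(b): forbidden (ΔS, ΔL, ΔJ).
(a)–(c): forbidden (ΔL, ΔJ).
(a)–(d): forbidden (ΔL, ΔJ).
(a)–(e): allowed.
(a)–(f): forbidden (parity).
(b)–(c): forbidden (parity, ΔS, ΔL, ΔJ).
(b)–(d): forbidden (parity, ΔS, ΔJ).
(b)–(e): forbidden (parity, ΔS, ΔL, ΔJ).
(b)–(f): forbidden (ΔS, ΔL, ΔJ).
(c)–(d): forbidden (parity, ΔL, ΔJ).
(c)–(e): forbidden (parity).
(c)–(f): allowed.
(d)–(e): forbidden (parity, ΔL, ΔJ).
(d)–(f): forbidden (ΔL, ΔJ).
(e)–(f): allowed.
Allowed pairs: 3 of 15.

3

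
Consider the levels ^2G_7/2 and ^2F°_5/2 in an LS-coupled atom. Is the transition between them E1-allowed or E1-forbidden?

allowed

Initial level: S=1/2, L=4, J=7/2, parity even. Final level: S=1/2, L=3, J=5/2, parity odd.
Parity must change: even → odd — passes.
ΔS = 0: S: 1/2 → 1/2 — passes.
ΔL = 0, ±1 (not L=0↔0): L: 4 → 3, ΔL = -1 — passes.
ΔJ = 0, ±1 (not J=0↔0): J: 7/2 → 5/2, ΔJ = -1 — passes.
All four E1 rules are satisfied.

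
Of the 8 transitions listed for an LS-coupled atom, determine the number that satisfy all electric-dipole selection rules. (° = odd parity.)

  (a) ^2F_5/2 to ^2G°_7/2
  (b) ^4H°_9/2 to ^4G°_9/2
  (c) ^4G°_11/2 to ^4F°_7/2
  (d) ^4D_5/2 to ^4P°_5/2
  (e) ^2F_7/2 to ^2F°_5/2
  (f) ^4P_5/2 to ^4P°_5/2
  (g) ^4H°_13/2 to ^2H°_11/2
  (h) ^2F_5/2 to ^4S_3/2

4

(a) allowed
(b) forbidden (parity fails)
(c) forbidden (parity, ΔJ fail)
(d) allowed
(e) allowed
(f) allowed
(g) forbidden (parity, ΔS fail)
(h) forbidden (parity, ΔS, ΔL fail)
Total allowed: 4 of 8.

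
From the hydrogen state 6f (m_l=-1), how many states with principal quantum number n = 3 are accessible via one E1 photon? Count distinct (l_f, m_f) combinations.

E1 requires Δl = ±1, so l_f ∈ {2, 4}; with 0 ≤ l_f ≤ n_f−1 = 2, the allowed l_f values are {2}.
For l_f = 2: m_f ∈ {m_i−1, m_i, m_i+1} ∩ [−2, 2] = {-2, -1, 0} → 3 states.
Total: 3.

3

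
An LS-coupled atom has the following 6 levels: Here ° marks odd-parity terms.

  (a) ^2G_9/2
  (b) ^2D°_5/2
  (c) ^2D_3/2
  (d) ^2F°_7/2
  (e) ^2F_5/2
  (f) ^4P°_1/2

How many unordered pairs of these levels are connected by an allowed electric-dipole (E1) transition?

4

(a)–(b): forbidden (ΔL, ΔJ).
(a)–(c): forbidden (parity, ΔL, ΔJ).
(a)–(d): allowed.
(a)–(e): forbidden (parity, ΔJ).
(a)–(f): forbidden (ΔS, ΔL, ΔJ).
(b)–(c): allowed.
(b)–(d): forbidden (parity).
(b)–(e): allowed.
(b)–(f): forbidden (parity, ΔS, ΔJ).
(c)–(d): forbidden (ΔJ).
(c)–(e): forbidden (parity).
(c)–(f): forbidden (ΔS).
(d)–(e): allowed.
(d)–(f): forbidden (parity, ΔS, ΔL, ΔJ).
(e)–(f): forbidden (ΔS, ΔL, ΔJ).
Allowed pairs: 4 of 15.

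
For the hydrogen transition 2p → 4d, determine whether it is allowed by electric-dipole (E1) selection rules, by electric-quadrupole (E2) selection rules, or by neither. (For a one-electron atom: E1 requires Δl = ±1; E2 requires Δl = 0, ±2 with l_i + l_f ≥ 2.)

E1

Δl = 2 − 1 = +1; l_i + l_f = 3.
E1 (Δl = ±1): satisfied.
E2 (Δl = 0,±2, l_i+l_f ≥ 2): not satisfied.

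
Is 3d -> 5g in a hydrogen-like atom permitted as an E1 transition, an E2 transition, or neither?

E2

Δl = 4 − 2 = +2; l_i + l_f = 6.
E1 (Δl = ±1): not satisfied.
E2 (Δl = 0,±2, l_i+l_f ≥ 2): satisfied.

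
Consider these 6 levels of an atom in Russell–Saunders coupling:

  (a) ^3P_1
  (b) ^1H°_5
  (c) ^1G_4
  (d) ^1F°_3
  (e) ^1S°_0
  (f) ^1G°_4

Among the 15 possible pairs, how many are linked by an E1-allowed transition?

3

(a)–(b): forbidden (ΔS, ΔL, ΔJ).
(a)–(c): forbidden (parity, ΔS, ΔL, ΔJ).
(a)–(d): forbidden (ΔS, ΔL, ΔJ).
(a)–(e): forbidden (ΔS).
(a)–(f): forbidden (ΔS, ΔL, ΔJ).
(b)–(c): allowed.
(b)–(d): forbidden (parity, ΔL, ΔJ).
(b)–(e): forbidden (parity, ΔL, ΔJ).
(b)–(f): forbidden (parity).
(c)–(d): allowed.
(c)–(e): forbidden (ΔL, ΔJ).
(c)–(f): allowed.
(d)–(e): forbidden (parity, ΔL, ΔJ).
(d)–(f): forbidden (parity).
(e)–(f): forbidden (parity, ΔL, ΔJ).
Allowed pairs: 3 of 15.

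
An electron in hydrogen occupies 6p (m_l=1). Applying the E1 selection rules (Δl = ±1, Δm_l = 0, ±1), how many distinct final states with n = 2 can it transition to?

1

E1 requires Δl = ±1, so l_f ∈ {0, 2}; with 0 ≤ l_f ≤ n_f−1 = 1, the allowed l_f values are {0}.
For l_f = 0: m_f ∈ {m_i−1, m_i, m_i+1} ∩ [−0, 0] = {0} → 1 state.
Total: 1.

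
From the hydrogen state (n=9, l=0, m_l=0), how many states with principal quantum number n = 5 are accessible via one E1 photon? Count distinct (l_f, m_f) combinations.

3

E1 requires Δl = ±1, so l_f ∈ {-1, 1}; with 0 ≤ l_f ≤ n_f−1 = 4, the allowed l_f values are {1}.
For l_f = 1: m_f ∈ {m_i−1, m_i, m_i+1} ∩ [−1, 1] = {-1, 0, 1} → 3 states.
Total: 3.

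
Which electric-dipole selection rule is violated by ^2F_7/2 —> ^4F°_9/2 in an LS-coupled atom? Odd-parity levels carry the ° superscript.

Initial level: S=1/2, L=3, J=7/2, parity even. Final level: S=3/2, L=3, J=9/2, parity odd.
ΔJ = 0, ±1 (not J=0↔0): J: 7/2 → 9/2, ΔJ = +1 — ok.
Parity must change: even → odd — ok.
ΔL = 0, ±1 (not L=0↔0): L: 3 → 3, ΔL = +0 — ok.
ΔS = 0: S: 1/2 → 3/2 — fails.

the ΔS = 0 rule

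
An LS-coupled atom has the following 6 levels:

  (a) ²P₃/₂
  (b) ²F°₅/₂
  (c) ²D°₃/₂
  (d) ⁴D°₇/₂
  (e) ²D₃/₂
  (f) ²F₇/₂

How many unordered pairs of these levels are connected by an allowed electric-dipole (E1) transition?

(a)–(b): forbidden (ΔL).
(a)–(c): allowed.
(a)–(d): forbidden (ΔS, ΔJ).
(a)–(e): forbidden (parity).
(a)–(f): forbidden (parity, ΔL, ΔJ).
(b)–(c): forbidden (parity).
(b)–(d): forbidden (parity, ΔS).
(b)–(e): allowed.
(b)–(f): allowed.
(c)–(d): forbidden (parity, ΔS, ΔJ).
(c)–(e): allowed.
(c)–(f): forbidden (ΔJ).
(d)–(e): forbidden (ΔS, ΔJ).
(d)–(f): forbidden (ΔS).
(e)–(f): forbidden (parity, ΔJ).
Allowed pairs: 4 of 15.

4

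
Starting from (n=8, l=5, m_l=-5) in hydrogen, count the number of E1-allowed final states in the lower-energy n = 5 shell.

1

E1 requires Δl = ±1, so l_f ∈ {4, 6}; with 0 ≤ l_f ≤ n_f−1 = 4, the allowed l_f values are {4}.
For l_f = 4: m_f ∈ {m_i−1, m_i, m_i+1} ∩ [−4, 4] = {-4} → 1 state.
Total: 1.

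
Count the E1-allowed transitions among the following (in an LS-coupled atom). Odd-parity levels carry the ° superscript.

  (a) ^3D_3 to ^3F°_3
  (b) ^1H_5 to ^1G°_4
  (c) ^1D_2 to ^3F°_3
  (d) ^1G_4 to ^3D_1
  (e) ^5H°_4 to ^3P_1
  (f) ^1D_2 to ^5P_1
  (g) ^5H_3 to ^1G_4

(a) allowed
(b) allowed
(c) forbidden (ΔS fails)
(d) forbidden (parity, ΔS, ΔL, ΔJ fail)
(e) forbidden (ΔS, ΔL, ΔJ fail)
(f) forbidden (parity, ΔS fail)
(g) forbidden (parity, ΔS fail)
Total allowed: 2 of 7.

2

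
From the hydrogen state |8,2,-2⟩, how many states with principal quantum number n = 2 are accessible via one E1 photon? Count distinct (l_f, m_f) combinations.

1

E1 requires Δl = ±1, so l_f ∈ {1, 3}; with 0 ≤ l_f ≤ n_f−1 = 1, the allowed l_f values are {1}.
For l_f = 1: m_f ∈ {m_i−1, m_i, m_i+1} ∩ [−1, 1] = {-1} → 1 state.
Total: 1.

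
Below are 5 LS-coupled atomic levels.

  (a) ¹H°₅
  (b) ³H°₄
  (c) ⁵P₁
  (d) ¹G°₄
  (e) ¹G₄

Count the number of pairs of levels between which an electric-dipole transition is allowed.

2

(a)–(b): forbidden (parity, ΔS).
(a)–(c): forbidden (ΔS, ΔL, ΔJ).
(a)–(d): forbidden (parity).
(a)–(e): allowed.
(b)–(c): forbidden (ΔS, ΔL, ΔJ).
(b)–(d): forbidden (parity, ΔS).
(b)–(e): forbidden (ΔS).
(c)–(d): forbidden (ΔS, ΔL, ΔJ).
(c)–(e): forbidden (parity, ΔS, ΔL, ΔJ).
(d)–(e): allowed.
Allowed pairs: 2 of 10.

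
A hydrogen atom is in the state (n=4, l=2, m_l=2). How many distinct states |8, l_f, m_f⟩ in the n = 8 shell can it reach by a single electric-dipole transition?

4

E1 requires Δl = ±1, so l_f ∈ {1, 3}; with 0 ≤ l_f ≤ n_f−1 = 7, the allowed l_f values are {1, 3}.
For l_f = 1: m_f ∈ {m_i−1, m_i, m_i+1} ∩ [−1, 1] = {1} → 1 state.
For l_f = 3: m_f ∈ {m_i−1, m_i, m_i+1} ∩ [−3, 3] = {1, 2, 3} → 3 states.
Total: 4.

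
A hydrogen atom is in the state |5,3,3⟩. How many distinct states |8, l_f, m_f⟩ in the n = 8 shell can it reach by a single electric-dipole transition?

4

E1 requires Δl = ±1, so l_f ∈ {2, 4}; with 0 ≤ l_f ≤ n_f−1 = 7, the allowed l_f values are {2, 4}.
For l_f = 2: m_f ∈ {m_i−1, m_i, m_i+1} ∩ [−2, 2] = {2} → 1 state.
For l_f = 4: m_f ∈ {m_i−1, m_i, m_i+1} ∩ [−4, 4] = {2, 3, 4} → 3 states.
Total: 4.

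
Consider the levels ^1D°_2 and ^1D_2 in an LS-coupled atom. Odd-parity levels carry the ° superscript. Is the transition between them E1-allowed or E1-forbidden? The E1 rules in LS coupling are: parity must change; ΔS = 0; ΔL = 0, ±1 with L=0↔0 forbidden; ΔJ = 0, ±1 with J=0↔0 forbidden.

Initial level: S=0, L=2, J=2, parity odd. Final level: S=0, L=2, J=2, parity even.
Parity must change: odd → even — passes.
ΔS = 0: S: 0 → 0 — passes.
ΔL = 0, ±1 (not L=0↔0): L: 2 → 2, ΔL = +0 — passes.
ΔJ = 0, ±1 (not J=0↔0): J: 2 → 2, ΔJ = +0 — passes.
All four E1 rules are satisfied.

allowed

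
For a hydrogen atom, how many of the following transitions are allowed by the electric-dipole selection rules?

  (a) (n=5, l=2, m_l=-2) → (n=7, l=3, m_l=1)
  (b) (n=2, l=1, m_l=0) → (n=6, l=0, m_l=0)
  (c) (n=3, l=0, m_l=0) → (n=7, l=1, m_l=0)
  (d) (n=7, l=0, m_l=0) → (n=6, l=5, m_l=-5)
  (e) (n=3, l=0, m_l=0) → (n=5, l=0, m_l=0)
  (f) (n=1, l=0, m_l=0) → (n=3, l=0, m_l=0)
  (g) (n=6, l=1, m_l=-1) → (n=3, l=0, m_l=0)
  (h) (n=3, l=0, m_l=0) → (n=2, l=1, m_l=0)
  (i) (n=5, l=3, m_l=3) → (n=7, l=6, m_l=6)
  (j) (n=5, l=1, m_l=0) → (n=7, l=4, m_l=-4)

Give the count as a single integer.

4

(a) forbidden — Δm_l = +3 (E1 requires Δm_l = 0, ±1)
(b) allowed
(c) allowed
(d) forbidden — Δl = +5 (E1 requires Δl = ±1); Δm_l = -5 (E1 requires Δm_l = 0, ±1)
(e) forbidden — Δl = +0 (E1 requires Δl = ±1)
(f) forbidden — Δl = +0 (E1 requires Δl = ±1)
(g) allowed
(h) allowed
(i) forbidden — Δl = +3 (E1 requires Δl = ±1); Δm_l = +3 (E1 requires Δm_l = 0, ±1)
(j) forbidden — Δl = +3 (E1 requires Δl = ±1); Δm_l = -4 (E1 requires Δm_l = 0, ±1)
Total allowed: 4 of 10.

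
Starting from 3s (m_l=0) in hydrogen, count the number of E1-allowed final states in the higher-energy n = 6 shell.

E1 requires Δl = ±1, so l_f ∈ {-1, 1}; with 0 ≤ l_f ≤ n_f−1 = 5, the allowed l_f values are {1}.
For l_f = 1: m_f ∈ {m_i−1, m_i, m_i+1} ∩ [−1, 1] = {-1, 0, 1} → 3 states.
Total: 3.

3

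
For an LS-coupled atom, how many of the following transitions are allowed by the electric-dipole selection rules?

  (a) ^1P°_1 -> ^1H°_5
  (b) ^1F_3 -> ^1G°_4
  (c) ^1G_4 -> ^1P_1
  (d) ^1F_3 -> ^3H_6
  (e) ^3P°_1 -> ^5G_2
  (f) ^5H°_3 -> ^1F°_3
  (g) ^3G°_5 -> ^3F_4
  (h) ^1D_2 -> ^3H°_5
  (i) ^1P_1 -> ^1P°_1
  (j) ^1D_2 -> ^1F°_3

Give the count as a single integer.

(a) forbidden (parity, ΔL, ΔJ fail)
(b) allowed
(c) forbidden (parity, ΔL, ΔJ fail)
(d) forbidden (parity, ΔS, ΔL, ΔJ fail)
(e) forbidden (ΔS, ΔL fail)
(f) forbidden (parity, ΔS, ΔL fail)
(g) allowed
(h) forbidden (ΔS, ΔL, ΔJ fail)
(i) allowed
(j) allowed
Total allowed: 4 of 10.

4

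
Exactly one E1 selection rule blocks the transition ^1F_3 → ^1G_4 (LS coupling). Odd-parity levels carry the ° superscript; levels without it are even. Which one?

Initial level: S=0, L=3, J=3, parity even. Final level: S=0, L=4, J=4, parity even.
Parity must change: even → even — violated.
ΔS = 0: S: 0 → 0 — satisfied.
ΔJ = 0, ±1 (not J=0↔0): J: 3 → 4, ΔJ = +1 — satisfied.
ΔL = 0, ±1 (not L=0↔0): L: 3 → 4, ΔL = +1 — satisfied.

parity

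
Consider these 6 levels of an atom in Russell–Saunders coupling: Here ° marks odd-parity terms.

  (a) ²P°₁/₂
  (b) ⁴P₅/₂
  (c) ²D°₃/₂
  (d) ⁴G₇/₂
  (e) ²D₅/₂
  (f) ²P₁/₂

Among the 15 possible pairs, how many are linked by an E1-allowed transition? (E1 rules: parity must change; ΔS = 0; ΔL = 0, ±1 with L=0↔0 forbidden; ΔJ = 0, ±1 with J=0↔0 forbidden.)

(a)–(b): forbidden (ΔS, ΔJ).
(a)–(c): forbidden (parity).
(a)–(d): forbidden (ΔS, ΔL, ΔJ).
(a)–(e): forbidden (ΔJ).
(a)–(f): allowed.
(b)–(c): forbidden (ΔS).
(b)–(d): forbidden (parity, ΔL).
(b)–(e): forbidden (parity, ΔS).
(b)–(f): forbidden (parity, ΔS, ΔJ).
(c)–(d): forbidden (ΔS, ΔL, ΔJ).
(c)–(e): allowed.
(c)–(f): allowed.
(d)–(e): forbidden (parity, ΔS, ΔL).
(d)–(f): forbidden (parity, ΔS, ΔL, ΔJ).
(e)–(f): forbidden (parity, ΔJ).
Allowed pairs: 3 of 15.

3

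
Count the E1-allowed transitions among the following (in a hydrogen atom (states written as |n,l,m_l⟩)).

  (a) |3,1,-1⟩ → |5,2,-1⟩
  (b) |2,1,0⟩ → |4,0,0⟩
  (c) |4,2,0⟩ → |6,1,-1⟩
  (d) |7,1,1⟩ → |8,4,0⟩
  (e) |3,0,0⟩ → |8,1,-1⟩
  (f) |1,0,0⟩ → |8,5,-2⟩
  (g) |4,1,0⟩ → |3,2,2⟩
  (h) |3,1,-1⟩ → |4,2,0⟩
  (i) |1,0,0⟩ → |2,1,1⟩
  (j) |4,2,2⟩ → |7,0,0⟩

6

(a) allowed
(b) allowed
(c) allowed
(d) forbidden — Δl = +3 (E1 requires Δl = ±1)
(e) allowed
(f) forbidden — Δl = +5 (E1 requires Δl = ±1); Δm_l = -2 (E1 requires Δm_l = 0, ±1)
(g) forbidden — Δm_l = +2 (E1 requires Δm_l = 0, ±1)
(h) allowed
(i) allowed
(j) forbidden — Δl = -2 (E1 requires Δl = ±1); Δm_l = -2 (E1 requires Δm_l = 0, ±1)
Total allowed: 6 of 10.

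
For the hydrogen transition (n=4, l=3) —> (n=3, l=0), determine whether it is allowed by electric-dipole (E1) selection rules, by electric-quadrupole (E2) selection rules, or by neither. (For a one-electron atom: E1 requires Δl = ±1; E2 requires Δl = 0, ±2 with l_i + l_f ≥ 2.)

Δl = 0 − 3 = -3; l_i + l_f = 3.
E1 (Δl = ±1): not satisfied.
E2 (Δl = 0,±2, l_i+l_f ≥ 2): not satisfied.

neither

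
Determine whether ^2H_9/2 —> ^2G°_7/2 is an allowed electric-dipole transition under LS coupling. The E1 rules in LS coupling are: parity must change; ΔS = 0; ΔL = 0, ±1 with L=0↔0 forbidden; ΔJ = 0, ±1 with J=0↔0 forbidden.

allowed

Reading off the term symbols: S 1/2→1/2, L 5→4, J 9/2→7/2, parity even→odd.
ΔJ = 0, ±1 (not J=0↔0): J: 9/2 → 7/2, ΔJ = -1 — ✓.
ΔS = 0: S: 1/2 → 1/2 — ✓.
ΔL = 0, ±1 (not L=0↔0): L: 5 → 4, ΔL = -1 — ✓.
Parity must change: even → odd — ✓.
All four E1 rules are satisfied.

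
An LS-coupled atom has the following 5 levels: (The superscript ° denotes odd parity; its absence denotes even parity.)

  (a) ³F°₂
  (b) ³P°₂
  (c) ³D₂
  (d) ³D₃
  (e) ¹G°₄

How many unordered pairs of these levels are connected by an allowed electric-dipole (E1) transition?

(a)–(b): forbidden (parity, ΔL).
(a)–(c): allowed.
(a)–(d): allowed.
(a)–(e): forbidden (parity, ΔS, ΔJ).
(b)–(c): allowed.
(b)–(d): allowed.
(b)–(e): forbidden (parity, ΔS, ΔL, ΔJ).
(c)–(d): forbidden (parity).
(c)–(e): forbidden (ΔS, ΔL, ΔJ).
(d)–(e): forbidden (ΔS, ΔL).
Allowed pairs: 4 of 10.

4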